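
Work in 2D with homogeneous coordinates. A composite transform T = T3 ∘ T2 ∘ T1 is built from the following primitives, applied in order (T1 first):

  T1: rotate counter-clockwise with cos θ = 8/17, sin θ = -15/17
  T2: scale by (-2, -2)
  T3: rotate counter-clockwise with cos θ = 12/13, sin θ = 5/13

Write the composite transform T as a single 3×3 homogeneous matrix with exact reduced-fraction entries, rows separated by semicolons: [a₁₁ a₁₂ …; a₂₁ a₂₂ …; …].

T = [-342/221 -280/221 0; 280/221 -342/221 0; 0 0 1]

T1 = [8/17 15/17 0; -15/17 8/17 0; 0 0 1]
T2·T1 = [-16/17 -30/17 0; 30/17 -16/17 0; 0 0 1]
T3·…·T1 = [-342/221 -280/221 0; 280/221 -342/221 0; 0 0 1]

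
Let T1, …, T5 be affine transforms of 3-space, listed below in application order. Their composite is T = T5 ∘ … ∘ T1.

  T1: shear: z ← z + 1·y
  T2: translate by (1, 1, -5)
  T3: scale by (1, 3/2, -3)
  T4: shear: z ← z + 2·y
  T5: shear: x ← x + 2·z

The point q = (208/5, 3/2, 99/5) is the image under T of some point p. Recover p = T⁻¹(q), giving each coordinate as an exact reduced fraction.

p = (1, 0, -3/5)

T1 = [1 0 0 0; 0 1 0 0; 0 1 1 0; 0 0 0 1]
T2·T1 = [1 0 0 1; 0 1 0 1; 0 1 1 -5; 0 0 0 1]
T3·…·T1 = [1 0 0 1; 0 3/2 0 3/2; 0 -3 -3 15; 0 0 0 1]
T4·…·T1 = [1 0 0 1; 0 3/2 0 3/2; 0 0 -3 18; 0 0 0 1]
T5·…·T1 = [1 0 -6 37; 0 3/2 0 3/2; 0 0 -3 18; 0 0 0 1]
det M = -9/2; M⁻¹ = [1 0 -2 -1; 0 2/3 0 -1; 0 0 -1/3 6; 0 0 0 1]
M⁻¹ · (208/5, 3/2, 99/5)ᵀ = (1, 0, -3/5)ᵀ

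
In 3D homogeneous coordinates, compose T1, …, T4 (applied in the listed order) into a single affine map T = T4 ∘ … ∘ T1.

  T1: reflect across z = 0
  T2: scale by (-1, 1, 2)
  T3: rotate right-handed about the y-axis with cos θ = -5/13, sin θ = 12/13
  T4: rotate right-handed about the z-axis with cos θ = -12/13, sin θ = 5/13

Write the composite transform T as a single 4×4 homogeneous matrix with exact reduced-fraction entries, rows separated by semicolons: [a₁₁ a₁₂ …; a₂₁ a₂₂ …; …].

T = [-60/169 -5/13 288/169 0; 25/169 -12/13 -120/169 0; 12/13 0 10/13 0; 0 0 0 1]

T1 = [1 0 0 0; 0 1 0 0; 0 0 -1 0; 0 0 0 1]
T2·T1 = [-1 0 0 0; 0 1 0 0; 0 0 -2 0; 0 0 0 1]
T3·…·T1 = [5/13 0 -24/13 0; 0 1 0 0; 12/13 0 10/13 0; 0 0 0 1]
T4·…·T1 = [-60/169 -5/13 288/169 0; 25/169 -12/13 -120/169 0; 12/13 0 10/13 0; 0 0 0 1]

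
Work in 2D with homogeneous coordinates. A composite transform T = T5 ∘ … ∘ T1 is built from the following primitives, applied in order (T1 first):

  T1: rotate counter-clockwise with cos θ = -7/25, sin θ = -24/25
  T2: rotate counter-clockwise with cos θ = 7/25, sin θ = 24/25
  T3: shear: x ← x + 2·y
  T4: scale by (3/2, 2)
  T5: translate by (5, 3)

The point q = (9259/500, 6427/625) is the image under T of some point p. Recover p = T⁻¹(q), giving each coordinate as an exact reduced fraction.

T1 = [-7/25 24/25 0; -24/25 -7/25 0; 0 0 1]
T2·T1 = [527/625 336/625 0; -336/625 527/625 0; 0 0 1]
T3·…·T1 = [-29/125 278/125 0; -336/625 527/625 0; 0 0 1]
T4·…·T1 = [-87/250 417/125 0; -672/625 1054/625 0; 0 0 1]
T5·…·T1 = [-87/250 417/125 5; -672/625 1054/625 3; 0 0 1]
det M = 3; M⁻¹ = [1054/1875 -139/125 197/375; 224/625 -29/250 -361/250; 0 0 1]
M⁻¹ · (9259/500, 6427/625)ᵀ = (-1/2, 4)ᵀ

p = (-1/2, 4)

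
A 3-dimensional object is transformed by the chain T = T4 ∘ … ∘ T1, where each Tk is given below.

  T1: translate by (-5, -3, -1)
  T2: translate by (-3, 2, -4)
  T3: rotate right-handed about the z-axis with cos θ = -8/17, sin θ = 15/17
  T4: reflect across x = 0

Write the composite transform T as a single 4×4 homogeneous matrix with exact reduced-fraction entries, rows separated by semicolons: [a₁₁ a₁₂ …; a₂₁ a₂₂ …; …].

T1 = [1 0 0 -5; 0 1 0 -3; 0 0 1 -1; 0 0 0 1]
T2·T1 = [1 0 0 -8; 0 1 0 -1; 0 0 1 -5; 0 0 0 1]
T3·…·T1 = [-8/17 -15/17 0 79/17; 15/17 -8/17 0 -112/17; 0 0 1 -5; 0 0 0 1]
T4·…·T1 = [8/17 15/17 0 -79/17; 15/17 -8/17 0 -112/17; 0 0 1 -5; 0 0 0 1]

T = [8/17 15/17 0 -79/17; 15/17 -8/17 0 -112/17; 0 0 1 -5; 0 0 0 1]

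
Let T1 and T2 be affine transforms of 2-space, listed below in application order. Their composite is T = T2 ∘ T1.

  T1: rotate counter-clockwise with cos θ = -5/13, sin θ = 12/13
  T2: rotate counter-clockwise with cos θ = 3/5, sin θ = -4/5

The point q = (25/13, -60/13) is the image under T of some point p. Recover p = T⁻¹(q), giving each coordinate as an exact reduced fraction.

T1 = [-5/13 -12/13 0; 12/13 -5/13 0; 0 0 1]
T2·T1 = [33/65 -56/65 0; 56/65 33/65 0; 0 0 1]
det M = 1; M⁻¹ = [33/65 56/65 0; -56/65 33/65 0; 0 0 1]
M⁻¹ · (25/13, -60/13)ᵀ = (-3, -4)ᵀ

p = (-3, -4)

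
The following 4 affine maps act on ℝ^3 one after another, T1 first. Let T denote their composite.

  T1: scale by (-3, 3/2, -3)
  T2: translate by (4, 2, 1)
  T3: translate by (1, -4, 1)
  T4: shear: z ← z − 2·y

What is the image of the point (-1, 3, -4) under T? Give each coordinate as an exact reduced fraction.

T1 scale by (-3, 3/2, -3): (-1, 3, -4) → (3, 9/2, 12)
T2 translate by (4, 2, 1): (3, 9/2, 12) → (7, 13/2, 13)
T3 translate by (1, -4, 1): (7, 13/2, 13) → (8, 5/2, 14)
T4 shear: z ← z − 2·y: (8, 5/2, 14) → (8, 5/2, 9)

T(p) = (8, 5/2, 9)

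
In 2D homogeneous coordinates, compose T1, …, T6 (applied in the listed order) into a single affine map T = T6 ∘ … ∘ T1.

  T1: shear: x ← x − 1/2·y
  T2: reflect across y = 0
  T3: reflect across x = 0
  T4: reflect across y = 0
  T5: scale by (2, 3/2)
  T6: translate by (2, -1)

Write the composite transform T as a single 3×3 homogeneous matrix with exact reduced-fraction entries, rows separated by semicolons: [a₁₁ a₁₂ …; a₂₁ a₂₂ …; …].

T1 = [1 -1/2 0; 0 1 0; 0 0 1]
T2·T1 = [1 -1/2 0; 0 -1 0; 0 0 1]
T3·…·T1 = [-1 1/2 0; 0 -1 0; 0 0 1]
T4·…·T1 = [-1 1/2 0; 0 1 0; 0 0 1]
T5·…·T1 = [-2 1 0; 0 3/2 0; 0 0 1]
T6·…·T1 = [-2 1 2; 0 3/2 -1; 0 0 1]

T = [-2 1 2; 0 3/2 -1; 0 0 1]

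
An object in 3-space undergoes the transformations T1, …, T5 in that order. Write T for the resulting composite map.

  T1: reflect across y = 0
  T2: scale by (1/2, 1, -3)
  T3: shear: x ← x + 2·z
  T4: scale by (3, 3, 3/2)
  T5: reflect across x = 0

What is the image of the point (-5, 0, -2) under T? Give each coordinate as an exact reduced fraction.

T1 reflect across y = 0: (-5, 0, -2) → (-5, 0, -2)
T2 scale by (1/2, 1, -3): (-5, 0, -2) → (-5/2, 0, 6)
T3 shear: x ← x + 2·z: (-5/2, 0, 6) → (19/2, 0, 6)
T4 scale by (3, 3, 3/2): (19/2, 0, 6) → (57/2, 0, 9)
T5 reflect across x = 0: (57/2, 0, 9) → (-57/2, 0, 9)

T(p) = (-57/2, 0, 9)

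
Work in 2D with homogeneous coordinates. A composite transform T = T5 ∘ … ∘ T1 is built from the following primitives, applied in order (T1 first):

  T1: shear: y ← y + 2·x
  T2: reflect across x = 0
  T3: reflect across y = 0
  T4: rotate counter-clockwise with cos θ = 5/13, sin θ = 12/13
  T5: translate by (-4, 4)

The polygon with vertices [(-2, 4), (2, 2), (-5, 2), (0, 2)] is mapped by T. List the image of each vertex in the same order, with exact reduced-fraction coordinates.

image vertices: (-42/13, 76/13), (10/13, -2/13), (-123/13, 152/13), (-28/13, 42/13)

T1 shear: y ← y + 2·x: (-2, 4) → (-2, 0); (2, 2) → (2, 6); (-5, 2) → (-5, -8); (0, 2) → (0, 2)
T2 reflect across x = 0: (-2, 0) → (2, 0); (2, 6) → (-2, 6); (-5, -8) → (5, -8); (0, 2) → (0, 2)
T3 reflect across y = 0: (2, 0) → (2, 0); (-2, 6) → (-2, -6); (5, -8) → (5, 8); (0, 2) → (0, -2)
T4 rotate counter-clockwise with cos θ = 5/13, sin θ = 12/13: (2, 0) → (10/13, 24/13); (-2, -6) → (62/13, -54/13); (5, 8) → (-71/13, 100/13); (0, -2) → (24/13, -10/13)
T5 translate by (-4, 4): (10/13, 24/13) → (-42/13, 76/13); (62/13, -54/13) → (10/13, -2/13); (-71/13, 100/13) → (-123/13, 152/13); (24/13, -10/13) → (-28/13, 42/13)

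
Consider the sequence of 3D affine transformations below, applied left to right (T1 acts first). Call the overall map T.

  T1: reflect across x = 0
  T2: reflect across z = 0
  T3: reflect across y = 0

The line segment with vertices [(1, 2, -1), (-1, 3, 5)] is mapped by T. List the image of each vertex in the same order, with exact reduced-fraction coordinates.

image vertices: (-1, -2, 1), (1, -3, -5)

T1 reflect across x = 0: (1, 2, -1) → (-1, 2, -1); (-1, 3, 5) → (1, 3, 5)
T2 reflect across z = 0: (-1, 2, -1) → (-1, 2, 1); (1, 3, 5) → (1, 3, -5)
T3 reflect across y = 0: (-1, 2, 1) → (-1, -2, 1); (1, 3, -5) → (1, -3, -5)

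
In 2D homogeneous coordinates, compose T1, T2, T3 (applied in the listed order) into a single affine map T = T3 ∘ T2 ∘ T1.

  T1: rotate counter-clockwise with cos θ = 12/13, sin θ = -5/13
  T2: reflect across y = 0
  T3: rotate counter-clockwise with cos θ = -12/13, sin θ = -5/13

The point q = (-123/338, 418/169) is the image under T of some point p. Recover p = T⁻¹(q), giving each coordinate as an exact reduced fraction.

p = (-3/2, 2)

T1 = [12/13 5/13 0; -5/13 12/13 0; 0 0 1]
T2·T1 = [12/13 5/13 0; 5/13 -12/13 0; 0 0 1]
T3·…·T1 = [-119/169 -120/169 0; -120/169 119/169 0; 0 0 1]
det M = -1; M⁻¹ = [-119/169 -120/169 0; -120/169 119/169 0; 0 0 1]
M⁻¹ · (-123/338, 418/169)ᵀ = (-3/2, 2)ᵀ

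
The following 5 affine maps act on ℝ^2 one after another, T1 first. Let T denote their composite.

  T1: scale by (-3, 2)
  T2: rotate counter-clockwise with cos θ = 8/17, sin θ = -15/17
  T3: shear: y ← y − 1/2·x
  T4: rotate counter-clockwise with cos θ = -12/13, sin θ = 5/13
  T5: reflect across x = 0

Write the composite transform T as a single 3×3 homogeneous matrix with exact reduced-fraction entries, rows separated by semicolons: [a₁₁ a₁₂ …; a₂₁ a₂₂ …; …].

T1 = [-3 0 0; 0 2 0; 0 0 1]
T2·T1 = [-24/17 30/17 0; 45/17 16/17 0; 0 0 1]
T3·…·T1 = [-24/17 30/17 0; 57/17 1/17 0; 0 0 1]
T4·…·T1 = [3/221 -365/221 0; -804/221 138/221 0; 0 0 1]
T5·…·T1 = [-3/221 365/221 0; -804/221 138/221 0; 0 0 1]

T = [-3/221 365/221 0; -804/221 138/221 0; 0 0 1]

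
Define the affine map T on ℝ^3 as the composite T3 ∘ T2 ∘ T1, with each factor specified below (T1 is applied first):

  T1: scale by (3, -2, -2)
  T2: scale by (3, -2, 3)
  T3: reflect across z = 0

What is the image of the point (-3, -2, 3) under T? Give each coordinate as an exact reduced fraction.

T(p) = (-27, -8, 18)

T1 scale by (3, -2, -2): (-3, -2, 3) → (-9, 4, -6)
T2 scale by (3, -2, 3): (-9, 4, -6) → (-27, -8, -18)
T3 reflect across z = 0: (-27, -8, -18) → (-27, -8, 18)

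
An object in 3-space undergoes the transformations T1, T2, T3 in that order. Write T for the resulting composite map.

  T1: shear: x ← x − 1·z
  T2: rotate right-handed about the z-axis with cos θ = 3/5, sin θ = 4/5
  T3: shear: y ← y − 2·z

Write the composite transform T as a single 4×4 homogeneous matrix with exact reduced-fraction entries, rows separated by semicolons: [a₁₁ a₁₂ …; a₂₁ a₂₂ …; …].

T = [3/5 -4/5 -3/5 0; 4/5 3/5 -14/5 0; 0 0 1 0; 0 0 0 1]

T1 = [1 0 -1 0; 0 1 0 0; 0 0 1 0; 0 0 0 1]
T2·T1 = [3/5 -4/5 -3/5 0; 4/5 3/5 -4/5 0; 0 0 1 0; 0 0 0 1]
T3·…·T1 = [3/5 -4/5 -3/5 0; 4/5 3/5 -14/5 0; 0 0 1 0; 0 0 0 1]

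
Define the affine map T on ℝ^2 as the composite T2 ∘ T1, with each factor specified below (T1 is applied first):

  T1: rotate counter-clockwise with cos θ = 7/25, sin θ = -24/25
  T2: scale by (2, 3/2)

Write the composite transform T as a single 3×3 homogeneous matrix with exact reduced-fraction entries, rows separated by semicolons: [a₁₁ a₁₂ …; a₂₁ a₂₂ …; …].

T1 = [7/25 24/25 0; -24/25 7/25 0; 0 0 1]
T2·T1 = [14/25 48/25 0; -36/25 21/50 0; 0 0 1]

T = [14/25 48/25 0; -36/25 21/50 0; 0 0 1]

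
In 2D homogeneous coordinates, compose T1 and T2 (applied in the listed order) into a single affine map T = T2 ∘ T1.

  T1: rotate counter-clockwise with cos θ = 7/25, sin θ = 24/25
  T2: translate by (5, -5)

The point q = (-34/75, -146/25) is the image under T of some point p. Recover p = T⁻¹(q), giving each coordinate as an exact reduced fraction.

p = (-7/3, 5)

T1 = [7/25 -24/25 0; 24/25 7/25 0; 0 0 1]
T2·T1 = [7/25 -24/25 5; 24/25 7/25 -5; 0 0 1]
det M = 1; M⁻¹ = [7/25 24/25 17/5; -24/25 7/25 31/5; 0 0 1]
M⁻¹ · (-34/75, -146/25)ᵀ = (-7/3, 5)ᵀ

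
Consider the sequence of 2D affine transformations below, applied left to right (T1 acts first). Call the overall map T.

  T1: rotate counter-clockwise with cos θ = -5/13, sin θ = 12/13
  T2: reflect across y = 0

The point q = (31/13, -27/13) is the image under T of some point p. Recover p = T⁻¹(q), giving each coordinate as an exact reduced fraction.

p = (1, -3)

T1 = [-5/13 -12/13 0; 12/13 -5/13 0; 0 0 1]
T2·T1 = [-5/13 -12/13 0; -12/13 5/13 0; 0 0 1]
det M = -1; M⁻¹ = [-5/13 -12/13 0; -12/13 5/13 0; 0 0 1]
M⁻¹ · (31/13, -27/13)ᵀ = (1, -3)ᵀ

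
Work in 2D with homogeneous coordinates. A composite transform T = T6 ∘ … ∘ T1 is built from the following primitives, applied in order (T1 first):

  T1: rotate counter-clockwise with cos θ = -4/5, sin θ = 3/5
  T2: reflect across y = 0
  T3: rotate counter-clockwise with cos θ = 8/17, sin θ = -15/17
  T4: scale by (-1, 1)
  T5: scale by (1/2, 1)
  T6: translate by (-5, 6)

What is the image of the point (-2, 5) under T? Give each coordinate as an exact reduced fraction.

T1 rotate counter-clockwise with cos θ = -4/5, sin θ = 3/5: (-2, 5) → (-7/5, -26/5)
T2 reflect across y = 0: (-7/5, -26/5) → (-7/5, 26/5)
T3 rotate counter-clockwise with cos θ = 8/17, sin θ = -15/17: (-7/5, 26/5) → (334/85, 313/85)
T4 scale by (-1, 1): (334/85, 313/85) → (-334/85, 313/85)
T5 scale by (1/2, 1): (-334/85, 313/85) → (-167/85, 313/85)
T6 translate by (-5, 6): (-167/85, 313/85) → (-592/85, 823/85)

T(p) = (-592/85, 823/85)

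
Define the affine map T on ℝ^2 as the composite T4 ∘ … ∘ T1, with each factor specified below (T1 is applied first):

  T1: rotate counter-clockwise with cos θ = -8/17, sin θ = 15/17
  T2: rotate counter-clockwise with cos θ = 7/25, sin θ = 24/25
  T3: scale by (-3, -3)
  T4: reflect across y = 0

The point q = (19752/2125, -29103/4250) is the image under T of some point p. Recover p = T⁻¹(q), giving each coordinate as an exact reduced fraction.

p = (7/2, 8/5)

T1 = [-8/17 -15/17 0; 15/17 -8/17 0; 0 0 1]
T2·T1 = [-416/425 87/425 0; -87/425 -416/425 0; 0 0 1]
T3·…·T1 = [1248/425 -261/425 0; 261/425 1248/425 0; 0 0 1]
T4·…·T1 = [1248/425 -261/425 0; -261/425 -1248/425 0; 0 0 1]
det M = -9; M⁻¹ = [416/1275 -29/425 0; -29/425 -416/1275 0; 0 0 1]
M⁻¹ · (19752/2125, -29103/4250)ᵀ = (7/2, 8/5)ᵀ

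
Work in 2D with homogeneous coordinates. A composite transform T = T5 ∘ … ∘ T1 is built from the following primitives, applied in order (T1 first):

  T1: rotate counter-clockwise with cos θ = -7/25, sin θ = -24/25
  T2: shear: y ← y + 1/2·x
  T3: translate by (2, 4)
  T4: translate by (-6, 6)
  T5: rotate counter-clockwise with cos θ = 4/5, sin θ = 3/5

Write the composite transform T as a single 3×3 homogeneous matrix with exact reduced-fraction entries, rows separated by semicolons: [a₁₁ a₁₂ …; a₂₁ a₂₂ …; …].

T = [109/250 81/125 -46/5; -131/125 92/125 28/5; 0 0 1]

T1 = [-7/25 24/25 0; -24/25 -7/25 0; 0 0 1]
T2·T1 = [-7/25 24/25 0; -11/10 1/5 0; 0 0 1]
T3·…·T1 = [-7/25 24/25 2; -11/10 1/5 4; 0 0 1]
T4·…·T1 = [-7/25 24/25 -4; -11/10 1/5 10; 0 0 1]
T5·…·T1 = [109/250 81/125 -46/5; -131/125 92/125 28/5; 0 0 1]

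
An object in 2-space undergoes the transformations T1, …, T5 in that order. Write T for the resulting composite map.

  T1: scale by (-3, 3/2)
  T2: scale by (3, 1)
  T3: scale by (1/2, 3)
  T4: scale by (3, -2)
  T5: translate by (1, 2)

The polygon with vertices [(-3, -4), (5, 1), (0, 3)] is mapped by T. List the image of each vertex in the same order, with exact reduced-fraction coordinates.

T1 scale by (-3, 3/2): (-3, -4) → (9, -6); (5, 1) → (-15, 3/2); (0, 3) → (0, 9/2)
T2 scale by (3, 1): (9, -6) → (27, -6); (-15, 3/2) → (-45, 3/2); (0, 9/2) → (0, 9/2)
T3 scale by (1/2, 3): (27, -6) → (27/2, -18); (-45, 3/2) → (-45/2, 9/2); (0, 9/2) → (0, 27/2)
T4 scale by (3, -2): (27/2, -18) → (81/2, 36); (-45/2, 9/2) → (-135/2, -9); (0, 27/2) → (0, -27)
T5 translate by (1, 2): (81/2, 36) → (83/2, 38); (-135/2, -9) → (-133/2, -7); (0, -27) → (1, -25)

image vertices: (83/2, 38), (-133/2, -7), (1, -25)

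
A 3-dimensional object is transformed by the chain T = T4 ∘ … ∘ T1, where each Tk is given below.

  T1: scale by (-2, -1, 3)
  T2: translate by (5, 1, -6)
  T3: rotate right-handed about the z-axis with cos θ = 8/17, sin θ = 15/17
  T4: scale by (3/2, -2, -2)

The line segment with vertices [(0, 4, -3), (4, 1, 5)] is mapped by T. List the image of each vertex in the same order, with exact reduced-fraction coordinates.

image vertices: (15/2, -6, 30), (-36/17, 90/17, -18)

T1 scale by (-2, -1, 3): (0, 4, -3) → (0, -4, -9); (4, 1, 5) → (-8, -1, 15)
T2 translate by (5, 1, -6): (0, -4, -9) → (5, -3, -15); (-8, -1, 15) → (-3, 0, 9)
T3 rotate right-handed about the z-axis with cos θ = 8/17, sin θ = 15/17: (5, -3, -15) → (5, 3, -15); (-3, 0, 9) → (-24/17, -45/17, 9)
T4 scale by (3/2, -2, -2): (5, 3, -15) → (15/2, -6, 30); (-24/17, -45/17, 9) → (-36/17, 90/17, -18)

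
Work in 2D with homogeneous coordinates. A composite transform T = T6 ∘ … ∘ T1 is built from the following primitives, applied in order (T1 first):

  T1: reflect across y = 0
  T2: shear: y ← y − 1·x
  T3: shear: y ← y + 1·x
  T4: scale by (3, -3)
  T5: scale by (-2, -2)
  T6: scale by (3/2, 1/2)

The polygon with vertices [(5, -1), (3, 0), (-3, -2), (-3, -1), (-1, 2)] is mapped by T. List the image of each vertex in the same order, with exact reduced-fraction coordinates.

T1 reflect across y = 0: (5, -1) → (5, 1); (3, 0) → (3, 0); (-3, -2) → (-3, 2); (-3, -1) → (-3, 1); (-1, 2) → (-1, -2)
T2 shear: y ← y − 1·x: (5, 1) → (5, -4); (3, 0) → (3, -3); (-3, 2) → (-3, 5); (-3, 1) → (-3, 4); (-1, -2) → (-1, -1)
T3 shear: y ← y + 1·x: (5, -4) → (5, 1); (3, -3) → (3, 0); (-3, 5) → (-3, 2); (-3, 4) → (-3, 1); (-1, -1) → (-1, -2)
T4 scale by (3, -3): (5, 1) → (15, -3); (3, 0) → (9, 0); (-3, 2) → (-9, -6); (-3, 1) → (-9, -3); (-1, -2) → (-3, 6)
T5 scale by (-2, -2): (15, -3) → (-30, 6); (9, 0) → (-18, 0); (-9, -6) → (18, 12); (-9, -3) → (18, 6); (-3, 6) → (6, -12)
T6 scale by (3/2, 1/2): (-30, 6) → (-45, 3); (-18, 0) → (-27, 0); (18, 12) → (27, 6); (18, 6) → (27, 3); (6, -12) → (9, -6)

image vertices: (-45, 3), (-27, 0), (27, 6), (27, 3), (9, -6)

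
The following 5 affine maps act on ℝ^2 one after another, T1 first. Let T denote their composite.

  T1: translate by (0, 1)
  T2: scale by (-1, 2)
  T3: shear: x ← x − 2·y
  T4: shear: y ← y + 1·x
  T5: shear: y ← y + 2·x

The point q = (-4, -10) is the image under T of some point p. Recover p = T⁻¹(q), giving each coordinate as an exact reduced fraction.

T1 = [1 0 0; 0 1 1; 0 0 1]
T2·T1 = [-1 0 0; 0 2 2; 0 0 1]
T3·…·T1 = [-1 -4 -4; 0 2 2; 0 0 1]
T4·…·T1 = [-1 -4 -4; -1 -2 -2; 0 0 1]
T5·…·T1 = [-1 -4 -4; -3 -10 -10; 0 0 1]
det M = -2; M⁻¹ = [5 -2 0; -3/2 1/2 -1; 0 0 1]
M⁻¹ · (-4, -10)ᵀ = (0, 0)ᵀ

p = (0, 0)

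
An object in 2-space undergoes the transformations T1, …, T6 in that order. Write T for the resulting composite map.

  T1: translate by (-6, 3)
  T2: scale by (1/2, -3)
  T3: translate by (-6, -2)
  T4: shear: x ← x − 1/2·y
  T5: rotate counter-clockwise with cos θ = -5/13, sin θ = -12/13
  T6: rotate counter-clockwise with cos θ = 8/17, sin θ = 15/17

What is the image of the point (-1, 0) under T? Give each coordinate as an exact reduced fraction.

T(p) = (-2441/221, -856/221)

T1 translate by (-6, 3): (-1, 0) → (-7, 3)
T2 scale by (1/2, -3): (-7, 3) → (-7/2, -9)
T3 translate by (-6, -2): (-7/2, -9) → (-19/2, -11)
T4 shear: x ← x − 1/2·y: (-19/2, -11) → (-4, -11)
T5 rotate counter-clockwise with cos θ = -5/13, sin θ = -12/13: (-4, -11) → (-112/13, 103/13)
T6 rotate counter-clockwise with cos θ = 8/17, sin θ = 15/17: (-112/13, 103/13) → (-2441/221, -856/221)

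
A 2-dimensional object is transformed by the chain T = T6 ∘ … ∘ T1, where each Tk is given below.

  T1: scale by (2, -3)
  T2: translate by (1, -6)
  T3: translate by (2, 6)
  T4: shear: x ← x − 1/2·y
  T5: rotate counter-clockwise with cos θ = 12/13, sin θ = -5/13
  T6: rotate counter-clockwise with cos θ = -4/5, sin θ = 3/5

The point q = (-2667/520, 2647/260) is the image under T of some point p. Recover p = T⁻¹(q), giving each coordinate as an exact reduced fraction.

T1 = [2 0 0; 0 -3 0; 0 0 1]
T2·T1 = [2 0 1; 0 -3 -6; 0 0 1]
T3·…·T1 = [2 0 3; 0 -3 0; 0 0 1]
T4·…·T1 = [2 3/2 3; 0 -3 0; 0 0 1]
T5·…·T1 = [24/13 3/13 36/13; -10/13 -87/26 -15/13; 0 0 1]
T6·…·T1 = [-66/65 237/130 -99/65; 112/65 183/65 168/65; 0 0 1]
det M = -6; M⁻¹ = [-61/130 79/260 -3/2; 56/195 11/65 0; 0 0 1]
M⁻¹ · (-2667/520, 2647/260)ᵀ = (4, 1/4)ᵀ

p = (4, 1/4)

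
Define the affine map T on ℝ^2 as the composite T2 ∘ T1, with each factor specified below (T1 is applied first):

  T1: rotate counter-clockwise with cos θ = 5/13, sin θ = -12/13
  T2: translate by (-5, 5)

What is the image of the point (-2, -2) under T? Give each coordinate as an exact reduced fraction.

T1 rotate counter-clockwise with cos θ = 5/13, sin θ = -12/13: (-2, -2) → (-34/13, 14/13)
T2 translate by (-5, 5): (-34/13, 14/13) → (-99/13, 79/13)

T(p) = (-99/13, 79/13)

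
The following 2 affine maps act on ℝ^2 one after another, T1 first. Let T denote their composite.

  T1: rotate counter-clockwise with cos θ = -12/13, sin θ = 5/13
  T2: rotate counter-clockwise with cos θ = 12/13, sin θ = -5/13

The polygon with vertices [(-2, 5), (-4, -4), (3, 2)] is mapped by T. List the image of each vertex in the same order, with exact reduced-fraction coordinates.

image vertices: (-362/169, -835/169), (956/169, -4/169), (-597/169, 122/169)

T1 rotate counter-clockwise with cos θ = -12/13, sin θ = 5/13: (-2, 5) → (-1/13, -70/13); (-4, -4) → (68/13, 28/13); (3, 2) → (-46/13, -9/13)
T2 rotate counter-clockwise with cos θ = 12/13, sin θ = -5/13: (-1/13, -70/13) → (-362/169, -835/169); (68/13, 28/13) → (956/169, -4/169); (-46/13, -9/13) → (-597/169, 122/169)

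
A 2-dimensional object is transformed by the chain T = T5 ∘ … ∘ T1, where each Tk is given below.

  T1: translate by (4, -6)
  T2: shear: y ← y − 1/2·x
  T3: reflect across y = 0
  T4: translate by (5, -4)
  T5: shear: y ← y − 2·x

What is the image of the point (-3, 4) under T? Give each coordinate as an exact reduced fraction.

T(p) = (6, -27/2)

T1 translate by (4, -6): (-3, 4) → (1, -2)
T2 shear: y ← y − 1/2·x: (1, -2) → (1, -5/2)
T3 reflect across y = 0: (1, -5/2) → (1, 5/2)
T4 translate by (5, -4): (1, 5/2) → (6, -3/2)
T5 shear: y ← y − 2·x: (6, -3/2) → (6, -27/2)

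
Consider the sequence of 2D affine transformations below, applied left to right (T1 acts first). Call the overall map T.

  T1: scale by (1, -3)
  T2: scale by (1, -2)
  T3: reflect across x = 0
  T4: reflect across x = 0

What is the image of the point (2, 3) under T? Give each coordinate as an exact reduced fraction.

T(p) = (2, 18)

T1 scale by (1, -3): (2, 3) → (2, -9)
T2 scale by (1, -2): (2, -9) → (2, 18)
T3 reflect across x = 0: (2, 18) → (-2, 18)
T4 reflect across x = 0: (-2, 18) → (2, 18)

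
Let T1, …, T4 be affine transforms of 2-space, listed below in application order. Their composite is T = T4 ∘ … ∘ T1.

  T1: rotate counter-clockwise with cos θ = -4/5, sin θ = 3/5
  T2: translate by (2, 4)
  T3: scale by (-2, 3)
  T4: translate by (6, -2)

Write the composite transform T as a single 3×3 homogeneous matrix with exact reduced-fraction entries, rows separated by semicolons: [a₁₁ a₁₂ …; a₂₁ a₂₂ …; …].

T = [8/5 6/5 2; 9/5 -12/5 10; 0 0 1]

T1 = [-4/5 -3/5 0; 3/5 -4/5 0; 0 0 1]
T2·T1 = [-4/5 -3/5 2; 3/5 -4/5 4; 0 0 1]
T3·…·T1 = [8/5 6/5 -4; 9/5 -12/5 12; 0 0 1]
T4·…·T1 = [8/5 6/5 2; 9/5 -12/5 10; 0 0 1]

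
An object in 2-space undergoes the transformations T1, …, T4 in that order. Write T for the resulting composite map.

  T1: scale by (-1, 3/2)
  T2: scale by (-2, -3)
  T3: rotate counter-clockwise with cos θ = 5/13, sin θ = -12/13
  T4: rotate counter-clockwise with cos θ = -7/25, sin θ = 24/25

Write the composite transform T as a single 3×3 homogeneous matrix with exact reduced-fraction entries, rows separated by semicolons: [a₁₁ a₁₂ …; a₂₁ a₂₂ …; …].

T = [506/325 918/325 0; 408/325 -2277/650 0; 0 0 1]

T1 = [-1 0 0; 0 3/2 0; 0 0 1]
T2·T1 = [2 0 0; 0 -9/2 0; 0 0 1]
T3·…·T1 = [10/13 -54/13 0; -24/13 -45/26 0; 0 0 1]
T4·…·T1 = [506/325 918/325 0; 408/325 -2277/650 0; 0 0 1]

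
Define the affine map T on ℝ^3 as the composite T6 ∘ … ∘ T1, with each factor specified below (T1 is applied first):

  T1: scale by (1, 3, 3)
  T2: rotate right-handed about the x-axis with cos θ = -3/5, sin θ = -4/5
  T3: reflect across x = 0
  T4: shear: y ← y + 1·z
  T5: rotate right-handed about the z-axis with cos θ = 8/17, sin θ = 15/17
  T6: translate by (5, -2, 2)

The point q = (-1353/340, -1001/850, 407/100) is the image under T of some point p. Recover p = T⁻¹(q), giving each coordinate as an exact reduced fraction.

p = (7/2, -9/5, 5/4)

T1 = [1 0 0 0; 0 3 0 0; 0 0 3 0; 0 0 0 1]
T2·T1 = [1 0 0 0; 0 -9/5 12/5 0; 0 -12/5 -9/5 0; 0 0 0 1]
T3·…·T1 = [-1 0 0 0; 0 -9/5 12/5 0; 0 -12/5 -9/5 0; 0 0 0 1]
T4·…·T1 = [-1 0 0 0; 0 -21/5 3/5 0; 0 -12/5 -9/5 0; 0 0 0 1]
T5·…·T1 = [-8/17 63/17 -9/17 0; -15/17 -168/85 24/85 0; 0 -12/5 -9/5 0; 0 0 0 1]
T6·…·T1 = [-8/17 63/17 -9/17 5; -15/17 -168/85 24/85 -2; 0 -12/5 -9/5 2; 0 0 0 1]
det M = -9; M⁻¹ = [-8/17 -15/17 0 10/17; 3/17 -8/85 -1/15 -239/255; -4/17 32/255 -7/15 602/255; 0 0 0 1]
M⁻¹ · (-1353/340, -1001/850, 407/100)ᵀ = (7/2, -9/5, 5/4)ᵀ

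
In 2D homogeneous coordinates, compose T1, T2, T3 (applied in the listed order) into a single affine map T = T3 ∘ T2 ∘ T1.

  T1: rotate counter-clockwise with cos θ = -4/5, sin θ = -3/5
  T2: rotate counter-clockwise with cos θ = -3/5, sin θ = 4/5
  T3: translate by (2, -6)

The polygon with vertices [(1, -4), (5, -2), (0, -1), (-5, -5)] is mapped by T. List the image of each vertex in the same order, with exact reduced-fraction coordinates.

T1 rotate counter-clockwise with cos θ = -4/5, sin θ = -3/5: (1, -4) → (-16/5, 13/5); (5, -2) → (-26/5, -7/5); (0, -1) → (-3/5, 4/5); (-5, -5) → (1, 7)
T2 rotate counter-clockwise with cos θ = -3/5, sin θ = 4/5: (-16/5, 13/5) → (-4/25, -103/25); (-26/5, -7/5) → (106/25, -83/25); (-3/5, 4/5) → (-7/25, -24/25); (1, 7) → (-31/5, -17/5)
T3 translate by (2, -6): (-4/25, -103/25) → (46/25, -253/25); (106/25, -83/25) → (156/25, -233/25); (-7/25, -24/25) → (43/25, -174/25); (-31/5, -17/5) → (-21/5, -47/5)

image vertices: (46/25, -253/25), (156/25, -233/25), (43/25, -174/25), (-21/5, -47/5)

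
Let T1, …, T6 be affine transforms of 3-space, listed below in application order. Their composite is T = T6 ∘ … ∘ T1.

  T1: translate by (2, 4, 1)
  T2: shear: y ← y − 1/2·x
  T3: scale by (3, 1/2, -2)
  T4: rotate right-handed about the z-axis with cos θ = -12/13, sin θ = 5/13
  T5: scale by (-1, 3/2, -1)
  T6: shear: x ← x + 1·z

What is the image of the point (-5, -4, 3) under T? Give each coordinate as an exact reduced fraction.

T(p) = (-1/52, -81/13, 8)

T1 translate by (2, 4, 1): (-5, -4, 3) → (-3, 0, 4)
T2 shear: y ← y − 1/2·x: (-3, 0, 4) → (-3, 3/2, 4)
T3 scale by (3, 1/2, -2): (-3, 3/2, 4) → (-9, 3/4, -8)
T4 rotate right-handed about the z-axis with cos θ = -12/13, sin θ = 5/13: (-9, 3/4, -8) → (417/52, -54/13, -8)
T5 scale by (-1, 3/2, -1): (417/52, -54/13, -8) → (-417/52, -81/13, 8)
T6 shear: x ← x + 1·z: (-417/52, -81/13, 8) → (-1/52, -81/13, 8)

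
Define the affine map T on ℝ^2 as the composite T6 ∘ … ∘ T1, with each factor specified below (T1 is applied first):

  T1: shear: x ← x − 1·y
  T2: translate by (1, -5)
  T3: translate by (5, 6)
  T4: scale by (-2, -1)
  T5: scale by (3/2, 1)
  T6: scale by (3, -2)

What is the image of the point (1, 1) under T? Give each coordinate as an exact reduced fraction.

T1 shear: x ← x − 1·y: (1, 1) → (0, 1)
T2 translate by (1, -5): (0, 1) → (1, -4)
T3 translate by (5, 6): (1, -4) → (6, 2)
T4 scale by (-2, -1): (6, 2) → (-12, -2)
T5 scale by (3/2, 1): (-12, -2) → (-18, -2)
T6 scale by (3, -2): (-18, -2) → (-54, 4)

T(p) = (-54, 4)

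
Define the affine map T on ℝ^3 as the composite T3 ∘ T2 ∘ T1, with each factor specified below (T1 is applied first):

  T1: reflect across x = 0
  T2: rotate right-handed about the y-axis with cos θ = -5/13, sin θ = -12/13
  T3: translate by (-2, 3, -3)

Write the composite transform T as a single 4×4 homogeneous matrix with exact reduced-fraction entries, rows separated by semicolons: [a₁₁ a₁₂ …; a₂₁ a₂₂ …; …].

T1 = [-1 0 0 0; 0 1 0 0; 0 0 1 0; 0 0 0 1]
T2·T1 = [5/13 0 -12/13 0; 0 1 0 0; -12/13 0 -5/13 0; 0 0 0 1]
T3·…·T1 = [5/13 0 -12/13 -2; 0 1 0 3; -12/13 0 -5/13 -3; 0 0 0 1]

T = [5/13 0 -12/13 -2; 0 1 0 3; -12/13 0 -5/13 -3; 0 0 0 1]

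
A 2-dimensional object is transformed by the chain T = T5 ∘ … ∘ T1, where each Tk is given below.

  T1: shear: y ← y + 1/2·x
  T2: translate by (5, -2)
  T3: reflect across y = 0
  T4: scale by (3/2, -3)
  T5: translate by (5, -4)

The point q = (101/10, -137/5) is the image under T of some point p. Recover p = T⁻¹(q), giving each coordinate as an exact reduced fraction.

p = (-8/5, -5)

T1 = [1 0 0; 1/2 1 0; 0 0 1]
T2·T1 = [1 0 5; 1/2 1 -2; 0 0 1]
T3·…·T1 = [1 0 5; -1/2 -1 2; 0 0 1]
T4·…·T1 = [3/2 0 15/2; 3/2 3 -6; 0 0 1]
T5·…·T1 = [3/2 0 25/2; 3/2 3 -10; 0 0 1]
det M = 9/2; M⁻¹ = [2/3 0 -25/3; -1/3 1/3 15/2; 0 0 1]
M⁻¹ · (101/10, -137/5)ᵀ = (-8/5, -5)ᵀ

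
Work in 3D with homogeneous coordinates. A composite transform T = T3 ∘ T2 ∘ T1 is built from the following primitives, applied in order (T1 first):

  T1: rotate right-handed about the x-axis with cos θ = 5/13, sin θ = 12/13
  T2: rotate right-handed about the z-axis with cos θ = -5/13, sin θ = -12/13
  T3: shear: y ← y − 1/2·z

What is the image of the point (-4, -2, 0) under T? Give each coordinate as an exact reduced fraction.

T(p) = (140/169, 830/169, -24/13)

T1 rotate right-handed about the x-axis with cos θ = 5/13, sin θ = 12/13: (-4, -2, 0) → (-4, -10/13, -24/13)
T2 rotate right-handed about the z-axis with cos θ = -5/13, sin θ = -12/13: (-4, -10/13, -24/13) → (140/169, 674/169, -24/13)
T3 shear: y ← y − 1/2·z: (140/169, 674/169, -24/13) → (140/169, 830/169, -24/13)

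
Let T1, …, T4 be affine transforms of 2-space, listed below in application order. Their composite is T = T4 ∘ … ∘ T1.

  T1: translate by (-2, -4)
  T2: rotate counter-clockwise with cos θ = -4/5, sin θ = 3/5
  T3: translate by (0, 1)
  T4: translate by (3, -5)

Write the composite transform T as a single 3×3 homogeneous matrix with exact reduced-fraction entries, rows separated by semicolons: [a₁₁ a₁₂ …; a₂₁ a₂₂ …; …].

T = [-4/5 -3/5 7; 3/5 -4/5 -2; 0 0 1]

T1 = [1 0 -2; 0 1 -4; 0 0 1]
T2·T1 = [-4/5 -3/5 4; 3/5 -4/5 2; 0 0 1]
T3·…·T1 = [-4/5 -3/5 4; 3/5 -4/5 3; 0 0 1]
T4·…·T1 = [-4/5 -3/5 7; 3/5 -4/5 -2; 0 0 1]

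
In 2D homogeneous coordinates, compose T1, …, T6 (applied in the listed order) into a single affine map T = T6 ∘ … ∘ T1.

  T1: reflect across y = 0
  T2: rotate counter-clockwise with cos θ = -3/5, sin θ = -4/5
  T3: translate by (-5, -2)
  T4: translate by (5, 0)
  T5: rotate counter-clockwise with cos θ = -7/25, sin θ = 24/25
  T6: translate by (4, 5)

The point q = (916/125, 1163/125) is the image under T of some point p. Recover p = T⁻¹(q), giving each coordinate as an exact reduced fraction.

p = (0, -4)

T1 = [1 0 0; 0 -1 0; 0 0 1]
T2·T1 = [-3/5 -4/5 0; -4/5 3/5 0; 0 0 1]
T3·…·T1 = [-3/5 -4/5 -5; -4/5 3/5 -2; 0 0 1]
T4·…·T1 = [-3/5 -4/5 0; -4/5 3/5 -2; 0 0 1]
T5·…·T1 = [117/125 -44/125 48/25; -44/125 -117/125 14/25; 0 0 1]
T6·…·T1 = [117/125 -44/125 148/25; -44/125 -117/125 139/25; 0 0 1]
det M = -1; M⁻¹ = [117/125 -44/125 -448/125; -44/125 -117/125 911/125; 0 0 1]
M⁻¹ · (916/125, 1163/125)ᵀ = (0, -4)ᵀ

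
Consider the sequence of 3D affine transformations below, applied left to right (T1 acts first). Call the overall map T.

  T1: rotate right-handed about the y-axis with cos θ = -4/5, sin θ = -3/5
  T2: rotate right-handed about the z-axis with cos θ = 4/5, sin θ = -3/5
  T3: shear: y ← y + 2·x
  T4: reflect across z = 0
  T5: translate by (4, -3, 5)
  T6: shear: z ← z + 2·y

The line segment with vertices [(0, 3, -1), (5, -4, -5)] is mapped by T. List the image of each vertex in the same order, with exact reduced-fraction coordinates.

image vertices: (157/25, 18/5, 57/5), (4/5, -12, -26)

T1 rotate right-handed about the y-axis with cos θ = -4/5, sin θ = -3/5: (0, 3, -1) → (3/5, 3, 4/5); (5, -4, -5) → (-1, -4, 7)
T2 rotate right-handed about the z-axis with cos θ = 4/5, sin θ = -3/5: (3/5, 3, 4/5) → (57/25, 51/25, 4/5); (-1, -4, 7) → (-16/5, -13/5, 7)
T3 shear: y ← y + 2·x: (57/25, 51/25, 4/5) → (57/25, 33/5, 4/5); (-16/5, -13/5, 7) → (-16/5, -9, 7)
T4 reflect across z = 0: (57/25, 33/5, 4/5) → (57/25, 33/5, -4/5); (-16/5, -9, 7) → (-16/5, -9, -7)
T5 translate by (4, -3, 5): (57/25, 33/5, -4/5) → (157/25, 18/5, 21/5); (-16/5, -9, -7) → (4/5, -12, -2)
T6 shear: z ← z + 2·y: (157/25, 18/5, 21/5) → (157/25, 18/5, 57/5); (4/5, -12, -2) → (4/5, -12, -26)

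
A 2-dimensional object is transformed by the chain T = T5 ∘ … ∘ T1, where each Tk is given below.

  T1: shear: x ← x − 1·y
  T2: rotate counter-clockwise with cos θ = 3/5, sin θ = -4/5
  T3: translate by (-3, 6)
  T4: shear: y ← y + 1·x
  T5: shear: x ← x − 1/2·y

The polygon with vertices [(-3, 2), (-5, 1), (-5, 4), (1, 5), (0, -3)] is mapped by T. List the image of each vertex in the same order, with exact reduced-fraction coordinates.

image vertices: (-39/5, 34/5), (-43/5, 28/5), (-52/5, 52/5), (-34/5, 54/5), (-27/10, -9/5)

T1 shear: x ← x − 1·y: (-3, 2) → (-5, 2); (-5, 1) → (-6, 1); (-5, 4) → (-9, 4); (1, 5) → (-4, 5); (0, -3) → (3, -3)
T2 rotate counter-clockwise with cos θ = 3/5, sin θ = -4/5: (-5, 2) → (-7/5, 26/5); (-6, 1) → (-14/5, 27/5); (-9, 4) → (-11/5, 48/5); (-4, 5) → (8/5, 31/5); (3, -3) → (-3/5, -21/5)
T3 translate by (-3, 6): (-7/5, 26/5) → (-22/5, 56/5); (-14/5, 27/5) → (-29/5, 57/5); (-11/5, 48/5) → (-26/5, 78/5); (8/5, 31/5) → (-7/5, 61/5); (-3/5, -21/5) → (-18/5, 9/5)
T4 shear: y ← y + 1·x: (-22/5, 56/5) → (-22/5, 34/5); (-29/5, 57/5) → (-29/5, 28/5); (-26/5, 78/5) → (-26/5, 52/5); (-7/5, 61/5) → (-7/5, 54/5); (-18/5, 9/5) → (-18/5, -9/5)
T5 shear: x ← x − 1/2·y: (-22/5, 34/5) → (-39/5, 34/5); (-29/5, 28/5) → (-43/5, 28/5); (-26/5, 52/5) → (-52/5, 52/5); (-7/5, 54/5) → (-34/5, 54/5); (-18/5, -9/5) → (-27/10, -9/5)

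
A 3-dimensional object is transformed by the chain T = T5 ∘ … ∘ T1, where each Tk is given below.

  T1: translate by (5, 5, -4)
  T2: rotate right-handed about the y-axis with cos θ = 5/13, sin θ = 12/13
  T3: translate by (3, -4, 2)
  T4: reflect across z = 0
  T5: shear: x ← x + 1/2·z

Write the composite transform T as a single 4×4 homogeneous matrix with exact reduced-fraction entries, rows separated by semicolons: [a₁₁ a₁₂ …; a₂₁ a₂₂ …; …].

T1 = [1 0 0 5; 0 1 0 5; 0 0 1 -4; 0 0 0 1]
T2·T1 = [5/13 0 12/13 -23/13; 0 1 0 5; -12/13 0 5/13 -80/13; 0 0 0 1]
T3·…·T1 = [5/13 0 12/13 16/13; 0 1 0 1; -12/13 0 5/13 -54/13; 0 0 0 1]
T4·…·T1 = [5/13 0 12/13 16/13; 0 1 0 1; 12/13 0 -5/13 54/13; 0 0 0 1]
T5·…·T1 = [11/13 0 19/26 43/13; 0 1 0 1; 12/13 0 -5/13 54/13; 0 0 0 1]

T = [11/13 0 19/26 43/13; 0 1 0 1; 12/13 0 -5/13 54/13; 0 0 0 1]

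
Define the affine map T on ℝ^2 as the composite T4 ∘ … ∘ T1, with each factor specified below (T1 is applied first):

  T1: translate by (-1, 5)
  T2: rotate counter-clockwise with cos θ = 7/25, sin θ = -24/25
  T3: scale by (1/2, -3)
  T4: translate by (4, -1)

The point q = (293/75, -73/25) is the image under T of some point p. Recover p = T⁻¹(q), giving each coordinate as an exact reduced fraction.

p = (1/3, -5)

T1 = [1 0 -1; 0 1 5; 0 0 1]
T2·T1 = [7/25 24/25 113/25; -24/25 7/25 59/25; 0 0 1]
T3·…·T1 = [7/50 12/25 113/50; 72/25 -21/25 -177/25; 0 0 1]
T4·…·T1 = [7/50 12/25 313/50; 72/25 -21/25 -202/25; 0 0 1]
det M = -3/2; M⁻¹ = [14/25 8/25 -23/25; 48/25 -7/75 -958/75; 0 0 1]
M⁻¹ · (293/75, -73/25)ᵀ = (1/3, -5)ᵀ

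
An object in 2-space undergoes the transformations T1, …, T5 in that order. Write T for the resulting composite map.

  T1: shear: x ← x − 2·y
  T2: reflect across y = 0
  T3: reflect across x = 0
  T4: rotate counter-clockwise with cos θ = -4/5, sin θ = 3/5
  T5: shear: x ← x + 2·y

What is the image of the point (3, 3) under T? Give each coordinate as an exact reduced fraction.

T1 shear: x ← x − 2·y: (3, 3) → (-3, 3)
T2 reflect across y = 0: (-3, 3) → (-3, -3)
T3 reflect across x = 0: (-3, -3) → (3, -3)
T4 rotate counter-clockwise with cos θ = -4/5, sin θ = 3/5: (3, -3) → (-3/5, 21/5)
T5 shear: x ← x + 2·y: (-3/5, 21/5) → (39/5, 21/5)

T(p) = (39/5, 21/5)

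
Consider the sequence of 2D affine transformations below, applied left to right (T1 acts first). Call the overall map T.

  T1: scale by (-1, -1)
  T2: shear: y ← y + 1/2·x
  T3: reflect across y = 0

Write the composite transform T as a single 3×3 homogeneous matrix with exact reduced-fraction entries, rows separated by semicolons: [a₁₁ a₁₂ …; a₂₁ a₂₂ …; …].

T1 = [-1 0 0; 0 -1 0; 0 0 1]
T2·T1 = [-1 0 0; -1/2 -1 0; 0 0 1]
T3·…·T1 = [-1 0 0; 1/2 1 0; 0 0 1]

T = [-1 0 0; 1/2 1 0; 0 0 1]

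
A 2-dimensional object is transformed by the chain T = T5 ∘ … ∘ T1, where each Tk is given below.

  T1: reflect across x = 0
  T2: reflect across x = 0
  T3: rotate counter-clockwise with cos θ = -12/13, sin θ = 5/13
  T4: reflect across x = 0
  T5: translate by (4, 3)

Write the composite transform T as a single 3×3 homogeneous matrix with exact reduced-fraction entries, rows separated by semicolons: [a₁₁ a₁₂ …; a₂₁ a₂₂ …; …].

T1 = [-1 0 0; 0 1 0; 0 0 1]
T2·T1 = [1 0 0; 0 1 0; 0 0 1]
T3·…·T1 = [-12/13 -5/13 0; 5/13 -12/13 0; 0 0 1]
T4·…·T1 = [12/13 5/13 0; 5/13 -12/13 0; 0 0 1]
T5·…·T1 = [12/13 5/13 4; 5/13 -12/13 3; 0 0 1]

T = [12/13 5/13 4; 5/13 -12/13 3; 0 0 1]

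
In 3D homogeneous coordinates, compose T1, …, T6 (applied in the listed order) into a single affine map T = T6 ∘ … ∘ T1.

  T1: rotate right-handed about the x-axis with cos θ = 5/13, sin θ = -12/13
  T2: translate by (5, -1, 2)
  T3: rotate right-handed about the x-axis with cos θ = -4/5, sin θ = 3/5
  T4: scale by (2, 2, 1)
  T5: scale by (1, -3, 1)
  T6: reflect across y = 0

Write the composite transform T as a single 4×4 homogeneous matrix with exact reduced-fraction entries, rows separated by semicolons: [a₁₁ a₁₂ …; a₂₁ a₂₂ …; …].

T = [2 0 0 10; 0 96/65 -378/65 -12/5; 0 63/65 16/65 -11/5; 0 0 0 1]

T1 = [1 0 0 0; 0 5/13 12/13 0; 0 -12/13 5/13 0; 0 0 0 1]
T2·T1 = [1 0 0 5; 0 5/13 12/13 -1; 0 -12/13 5/13 2; 0 0 0 1]
T3·…·T1 = [1 0 0 5; 0 16/65 -63/65 -2/5; 0 63/65 16/65 -11/5; 0 0 0 1]
T4·…·T1 = [2 0 0 10; 0 32/65 -126/65 -4/5; 0 63/65 16/65 -11/5; 0 0 0 1]
T5·…·T1 = [2 0 0 10; 0 -96/65 378/65 12/5; 0 63/65 16/65 -11/5; 0 0 0 1]
T6·…·T1 = [2 0 0 10; 0 96/65 -378/65 -12/5; 0 63/65 16/65 -11/5; 0 0 0 1]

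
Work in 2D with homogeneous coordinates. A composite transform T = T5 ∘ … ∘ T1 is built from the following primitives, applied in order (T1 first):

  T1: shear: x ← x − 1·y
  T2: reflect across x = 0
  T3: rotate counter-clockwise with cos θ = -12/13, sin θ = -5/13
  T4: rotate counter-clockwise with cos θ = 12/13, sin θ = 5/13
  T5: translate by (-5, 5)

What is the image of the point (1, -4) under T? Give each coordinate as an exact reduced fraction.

T(p) = (-730/169, 1921/169)

T1 shear: x ← x − 1·y: (1, -4) → (5, -4)
T2 reflect across x = 0: (5, -4) → (-5, -4)
T3 rotate counter-clockwise with cos θ = -12/13, sin θ = -5/13: (-5, -4) → (40/13, 73/13)
T4 rotate counter-clockwise with cos θ = 12/13, sin θ = 5/13: (40/13, 73/13) → (115/169, 1076/169)
T5 translate by (-5, 5): (115/169, 1076/169) → (-730/169, 1921/169)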